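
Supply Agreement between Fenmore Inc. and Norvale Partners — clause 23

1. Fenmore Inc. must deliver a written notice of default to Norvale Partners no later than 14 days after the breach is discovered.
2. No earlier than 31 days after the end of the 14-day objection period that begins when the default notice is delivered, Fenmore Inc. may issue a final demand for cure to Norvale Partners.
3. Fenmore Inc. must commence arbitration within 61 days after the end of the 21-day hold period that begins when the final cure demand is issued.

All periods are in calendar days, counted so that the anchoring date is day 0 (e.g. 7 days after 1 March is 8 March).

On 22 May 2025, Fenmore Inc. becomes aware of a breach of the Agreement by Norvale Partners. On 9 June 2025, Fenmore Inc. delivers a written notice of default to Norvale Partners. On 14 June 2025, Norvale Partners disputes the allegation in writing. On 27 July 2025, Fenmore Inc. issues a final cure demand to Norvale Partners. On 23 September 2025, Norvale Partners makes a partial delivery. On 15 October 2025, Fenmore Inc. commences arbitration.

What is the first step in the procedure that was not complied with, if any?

(1) due by 22 May 2025 + 14 days = 5 June 2025; done 9 June 2025 — 4 days late.

Step 1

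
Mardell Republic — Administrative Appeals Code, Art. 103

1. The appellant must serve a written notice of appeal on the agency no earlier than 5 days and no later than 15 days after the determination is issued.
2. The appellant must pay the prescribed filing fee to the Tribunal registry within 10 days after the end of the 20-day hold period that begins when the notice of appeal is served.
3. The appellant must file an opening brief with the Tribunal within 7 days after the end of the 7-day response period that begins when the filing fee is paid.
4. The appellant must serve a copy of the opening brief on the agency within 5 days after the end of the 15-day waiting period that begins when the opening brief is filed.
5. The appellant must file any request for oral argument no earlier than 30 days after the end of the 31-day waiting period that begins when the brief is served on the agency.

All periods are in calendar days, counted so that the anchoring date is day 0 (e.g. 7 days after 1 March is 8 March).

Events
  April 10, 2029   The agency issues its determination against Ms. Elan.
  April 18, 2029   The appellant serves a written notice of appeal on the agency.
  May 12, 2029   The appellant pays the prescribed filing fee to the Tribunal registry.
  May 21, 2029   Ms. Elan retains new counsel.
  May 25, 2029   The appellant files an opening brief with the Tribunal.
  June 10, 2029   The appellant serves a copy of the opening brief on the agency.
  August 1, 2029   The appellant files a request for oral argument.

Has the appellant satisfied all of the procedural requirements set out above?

Step 1: the window is 5–15 days after April 10, 2029 (when the determination is issued), so April 15, 2029 through April 25, 2029; done April 18, 2029, which is between those dates.
Step 2: 10 days after May 8, 2029 (end of the 20-day hold period, which began when the notice of appeal is served on April 18, 2029) is May 18, 2029; completed May 12, 2029, before the deadline.
Step 3: 7 days after May 19, 2029 (end of the 7-day response period, which began when the filing fee is paid on May 12, 2029) is May 26, 2029; completed May 25, 2029, before the deadline.
Step 4: 5 days after June 9, 2029 (end of the 15-day waiting period, which began when the opening brief is filed on May 25, 2029) is June 14, 2029; June 10, 2029 is within that limit.
Step 5: the earliest permitted date is 30 days after July 11, 2029 (end of the 31-day waiting period, which began when the brief is served on the agency on June 10, 2029), i.e. August 10, 2029; acted on August 1, 2029, 9 days prematurely.
The analysis stops there.

No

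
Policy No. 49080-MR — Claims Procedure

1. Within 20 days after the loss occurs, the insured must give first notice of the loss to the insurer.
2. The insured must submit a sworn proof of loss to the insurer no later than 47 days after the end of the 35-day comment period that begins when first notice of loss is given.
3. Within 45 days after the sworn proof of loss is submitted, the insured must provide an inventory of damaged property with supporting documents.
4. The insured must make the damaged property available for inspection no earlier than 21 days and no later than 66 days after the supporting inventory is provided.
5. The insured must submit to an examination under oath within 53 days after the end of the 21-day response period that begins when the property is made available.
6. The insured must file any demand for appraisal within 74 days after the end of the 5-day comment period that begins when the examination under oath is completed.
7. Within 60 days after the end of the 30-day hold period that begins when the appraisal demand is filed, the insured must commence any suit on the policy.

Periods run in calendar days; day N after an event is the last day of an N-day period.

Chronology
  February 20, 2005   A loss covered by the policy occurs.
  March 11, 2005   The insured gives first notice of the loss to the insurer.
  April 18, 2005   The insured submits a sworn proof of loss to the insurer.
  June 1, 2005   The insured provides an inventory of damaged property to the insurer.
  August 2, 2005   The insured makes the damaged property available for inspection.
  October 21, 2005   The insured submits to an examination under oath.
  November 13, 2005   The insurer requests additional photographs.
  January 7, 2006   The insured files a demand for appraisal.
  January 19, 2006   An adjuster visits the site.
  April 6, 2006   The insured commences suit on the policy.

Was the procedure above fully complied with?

No

(1) due by February 20, 2005 + 20 days = March 12, 2005; March 11, 2005 is within that limit.
(2) due by April 15, 2005 + 47 days = June 1, 2005; April 18, 2005 is within that limit.
(3) due by April 18, 2005 + 45 days = June 2, 2005; June 1, 2005 is within that limit.
(4) the permitted window runs from June 1, 2005 + 21 = June 22, 2005 to June 1, 2005 + 66 = August 6, 2005; done August 2, 2005, which is between those dates.
(5) due by August 23, 2005 + 53 days = October 15, 2005; not done until October 21, 2005, 6 days after the deadline.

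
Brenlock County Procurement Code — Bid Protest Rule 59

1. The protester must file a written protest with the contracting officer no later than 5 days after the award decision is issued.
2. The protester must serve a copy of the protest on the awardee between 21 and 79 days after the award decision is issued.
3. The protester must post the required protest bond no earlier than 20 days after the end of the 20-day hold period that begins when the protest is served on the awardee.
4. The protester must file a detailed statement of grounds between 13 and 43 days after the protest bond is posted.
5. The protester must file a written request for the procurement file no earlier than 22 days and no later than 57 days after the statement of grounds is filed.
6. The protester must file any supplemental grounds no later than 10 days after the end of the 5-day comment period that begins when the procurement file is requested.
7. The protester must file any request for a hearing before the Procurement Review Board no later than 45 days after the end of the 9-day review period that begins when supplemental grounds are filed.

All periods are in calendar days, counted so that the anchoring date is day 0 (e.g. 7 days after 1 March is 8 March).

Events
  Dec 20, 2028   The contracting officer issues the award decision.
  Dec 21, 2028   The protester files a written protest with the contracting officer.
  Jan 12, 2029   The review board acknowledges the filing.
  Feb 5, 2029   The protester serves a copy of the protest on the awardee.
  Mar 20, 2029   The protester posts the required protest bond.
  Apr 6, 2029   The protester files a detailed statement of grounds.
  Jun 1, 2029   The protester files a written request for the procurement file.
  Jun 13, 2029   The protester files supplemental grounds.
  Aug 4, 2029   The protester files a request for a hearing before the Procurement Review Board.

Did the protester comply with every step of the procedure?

Step 1: 5 days after Dec 20, 2028 (when the award decision is issued) is Dec 25, 2028; done Dec 21, 2028 — timely.
Step 2: the window is 21–79 days after Dec 20, 2028 (when the award decision is issued), so Jan 10, 2029 through Mar 9, 2029; done Feb 5, 2029 — within the window.
Step 3: the earliest permitted date is 20 days after Feb 25, 2029 (end of the 20-day hold period, which began when the protest is served on the awardee on Feb 5, 2029), i.e. Mar 17, 2029; done Mar 20, 2029 — permitted.
Step 4: the window is 13–43 days after Mar 20, 2029 (when the protest bond is posted), so Apr 2, 2029 through May 2, 2029; Apr 6, 2029 falls inside that range.
Step 5: the window is 22–57 days after Apr 6, 2029 (when the statement of grounds is filed), so Apr 28, 2029 through Jun 2, 2029; done Jun 1, 2029, which is between those dates.
Step 6: 10 days after Jun 6, 2029 (end of the 5-day comment period, which began when the procurement file is requested on Jun 1, 2029) is Jun 16, 2029; completed Jun 13, 2029, before the deadline.
Step 7: 45 days after Jun 22, 2029 (end of the 9-day review period, which began when supplemental grounds are filed on Jun 13, 2029) is Aug 6, 2029; done Aug 4, 2029 — timely.

Yes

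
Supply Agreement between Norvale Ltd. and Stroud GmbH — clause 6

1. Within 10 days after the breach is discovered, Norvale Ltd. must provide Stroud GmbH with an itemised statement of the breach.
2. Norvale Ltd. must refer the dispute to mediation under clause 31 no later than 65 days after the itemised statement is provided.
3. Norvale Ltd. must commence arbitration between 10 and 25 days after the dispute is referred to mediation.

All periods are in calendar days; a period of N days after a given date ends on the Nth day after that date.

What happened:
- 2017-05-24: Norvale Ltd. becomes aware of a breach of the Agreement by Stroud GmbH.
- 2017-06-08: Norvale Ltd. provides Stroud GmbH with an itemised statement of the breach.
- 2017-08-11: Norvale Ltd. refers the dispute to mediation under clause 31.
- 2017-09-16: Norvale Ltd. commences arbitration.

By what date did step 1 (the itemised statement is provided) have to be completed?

Step 1 runs from 2017-05-24, when the breach is discovered. 10 days after 2017-05-24 is 2017-06-03.

2017-06-03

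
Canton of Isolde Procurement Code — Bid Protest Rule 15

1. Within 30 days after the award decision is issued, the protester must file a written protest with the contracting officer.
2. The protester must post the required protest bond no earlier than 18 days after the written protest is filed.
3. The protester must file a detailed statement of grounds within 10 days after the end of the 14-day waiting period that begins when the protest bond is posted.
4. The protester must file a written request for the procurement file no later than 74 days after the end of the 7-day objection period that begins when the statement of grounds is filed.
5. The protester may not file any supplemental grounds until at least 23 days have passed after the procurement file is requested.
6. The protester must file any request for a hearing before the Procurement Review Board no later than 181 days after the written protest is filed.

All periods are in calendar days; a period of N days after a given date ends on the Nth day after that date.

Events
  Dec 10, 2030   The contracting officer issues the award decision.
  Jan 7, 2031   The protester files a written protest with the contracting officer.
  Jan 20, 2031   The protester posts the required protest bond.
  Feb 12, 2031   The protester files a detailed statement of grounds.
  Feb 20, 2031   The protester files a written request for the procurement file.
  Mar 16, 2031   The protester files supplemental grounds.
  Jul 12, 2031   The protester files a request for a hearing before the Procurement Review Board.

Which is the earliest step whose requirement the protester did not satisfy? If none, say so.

Step 1 — counting 30 days from Dec 10, 2030 (when the award decision is issued) gives a deadline of Jan 9, 2031; completed Jan 7, 2031, before the deadline.
Step 2 — must wait 18 days from Jan 7, 2031 (when the written protest is filed), so not before Jan 25, 2031; acted on Jan 20, 2031, 5 days prematurely.
That is the first point of non-compliance.

Step 2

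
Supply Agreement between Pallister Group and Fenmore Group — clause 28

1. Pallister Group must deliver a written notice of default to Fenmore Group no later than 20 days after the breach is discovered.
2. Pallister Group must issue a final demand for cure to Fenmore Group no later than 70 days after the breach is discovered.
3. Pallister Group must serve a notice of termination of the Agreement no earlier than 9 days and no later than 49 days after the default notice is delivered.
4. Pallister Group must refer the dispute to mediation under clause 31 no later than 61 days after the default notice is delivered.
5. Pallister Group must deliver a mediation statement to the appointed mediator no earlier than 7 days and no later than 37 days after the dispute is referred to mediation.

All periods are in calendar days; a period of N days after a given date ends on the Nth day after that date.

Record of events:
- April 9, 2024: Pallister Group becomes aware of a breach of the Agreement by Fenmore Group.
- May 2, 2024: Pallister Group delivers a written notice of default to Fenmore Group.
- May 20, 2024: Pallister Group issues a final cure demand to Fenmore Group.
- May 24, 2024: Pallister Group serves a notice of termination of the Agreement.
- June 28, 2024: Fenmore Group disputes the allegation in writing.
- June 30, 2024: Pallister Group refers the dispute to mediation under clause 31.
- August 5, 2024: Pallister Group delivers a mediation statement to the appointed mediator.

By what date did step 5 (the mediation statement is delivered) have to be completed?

August 6, 2024

Step 5 runs from June 30, 2024, when the dispute is referred to mediation. The window is 7–37 days after June 30, 2024; it closes on August 6, 2024.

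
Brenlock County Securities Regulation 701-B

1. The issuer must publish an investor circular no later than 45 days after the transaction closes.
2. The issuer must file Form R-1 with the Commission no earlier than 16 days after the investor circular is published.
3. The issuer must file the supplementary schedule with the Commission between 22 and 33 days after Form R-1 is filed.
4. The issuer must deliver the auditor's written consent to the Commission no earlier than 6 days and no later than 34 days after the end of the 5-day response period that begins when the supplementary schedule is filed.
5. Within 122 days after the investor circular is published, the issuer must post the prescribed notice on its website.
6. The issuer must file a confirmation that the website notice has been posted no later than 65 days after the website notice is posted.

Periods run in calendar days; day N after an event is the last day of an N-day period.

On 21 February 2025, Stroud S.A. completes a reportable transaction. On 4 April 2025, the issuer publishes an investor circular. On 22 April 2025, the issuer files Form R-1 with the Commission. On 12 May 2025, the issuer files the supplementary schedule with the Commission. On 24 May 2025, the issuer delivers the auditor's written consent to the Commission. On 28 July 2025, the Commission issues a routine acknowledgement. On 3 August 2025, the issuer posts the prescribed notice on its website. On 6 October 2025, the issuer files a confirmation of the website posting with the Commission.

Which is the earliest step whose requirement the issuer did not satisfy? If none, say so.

(1) due by 21 February 2025 + 45 days = 7 April 2025; completed 4 April 2025, before the deadline.
(2) permitted from 4 April 2025 + 16 days = 20 April 2025 onward; 22 April 2025 is on or after that date.
(3) the permitted window runs from 22 April 2025 + 22 = 14 May 2025 to 22 April 2025 + 33 = 25 May 2025; 12 May 2025 is 2 days too early.

Step 3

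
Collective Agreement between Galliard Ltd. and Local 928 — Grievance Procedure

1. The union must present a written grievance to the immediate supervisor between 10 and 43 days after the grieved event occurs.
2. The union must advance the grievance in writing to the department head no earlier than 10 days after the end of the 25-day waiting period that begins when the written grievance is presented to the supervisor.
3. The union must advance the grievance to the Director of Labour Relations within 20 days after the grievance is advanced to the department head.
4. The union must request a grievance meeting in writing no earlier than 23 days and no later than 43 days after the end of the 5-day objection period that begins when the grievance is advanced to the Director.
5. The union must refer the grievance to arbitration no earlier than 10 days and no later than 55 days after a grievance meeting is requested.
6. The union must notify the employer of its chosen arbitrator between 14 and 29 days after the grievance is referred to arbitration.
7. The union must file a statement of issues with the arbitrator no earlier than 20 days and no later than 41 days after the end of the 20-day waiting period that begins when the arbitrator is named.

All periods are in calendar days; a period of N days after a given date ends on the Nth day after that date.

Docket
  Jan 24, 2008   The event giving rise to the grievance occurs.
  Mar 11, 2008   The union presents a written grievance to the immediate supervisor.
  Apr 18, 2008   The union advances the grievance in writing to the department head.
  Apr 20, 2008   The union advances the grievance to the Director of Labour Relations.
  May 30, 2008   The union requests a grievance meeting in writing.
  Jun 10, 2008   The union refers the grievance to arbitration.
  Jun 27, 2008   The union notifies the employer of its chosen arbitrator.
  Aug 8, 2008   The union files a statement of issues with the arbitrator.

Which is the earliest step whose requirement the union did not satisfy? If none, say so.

Step 1

Step 1: the window is 10–43 days after Jan 24, 2008 (when the grieved event occurs), so Feb 3, 2008 through Mar 7, 2008; done Mar 11, 2008 — 4 days after the window closed.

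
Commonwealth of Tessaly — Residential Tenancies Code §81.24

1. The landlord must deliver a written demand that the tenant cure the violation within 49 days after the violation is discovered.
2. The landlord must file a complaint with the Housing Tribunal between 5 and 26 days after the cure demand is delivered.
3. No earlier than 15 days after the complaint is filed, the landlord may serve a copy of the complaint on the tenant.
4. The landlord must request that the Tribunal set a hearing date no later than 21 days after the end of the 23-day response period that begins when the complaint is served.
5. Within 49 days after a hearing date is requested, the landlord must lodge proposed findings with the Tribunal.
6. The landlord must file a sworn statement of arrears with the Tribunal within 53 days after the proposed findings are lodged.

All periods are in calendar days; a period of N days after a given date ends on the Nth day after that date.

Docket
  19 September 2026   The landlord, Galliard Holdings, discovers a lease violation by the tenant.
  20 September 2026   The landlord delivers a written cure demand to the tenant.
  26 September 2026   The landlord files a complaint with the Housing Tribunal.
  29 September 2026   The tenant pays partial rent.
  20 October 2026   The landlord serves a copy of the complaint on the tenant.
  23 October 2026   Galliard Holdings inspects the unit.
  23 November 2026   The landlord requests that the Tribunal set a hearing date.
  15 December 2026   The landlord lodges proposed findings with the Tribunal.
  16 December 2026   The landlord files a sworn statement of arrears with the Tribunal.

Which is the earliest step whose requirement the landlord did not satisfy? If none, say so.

(1) due by 19 September 2026 + 49 days = 7 November 2026; done 20 September 2026 — timely.
(2) the permitted window runs from 20 September 2026 + 5 = 25 September 2026 to 20 September 2026 + 26 = 16 October 2026; 26 September 2026 falls inside that range.
(3) permitted from 26 September 2026 + 15 days = 11 October 2026 onward; done 20 October 2026 — permitted.
(4) due by 12 November 2026 + 21 days = 3 December 2026; done 23 November 2026 — timely.
(5) due by 23 November 2026 + 49 days = 11 January 2027; 15 December 2026 is within that limit.
(6) due by 15 December 2026 + 53 days = 6 February 2027; 16 December 2026 is within that limit.

None — every step was satisfied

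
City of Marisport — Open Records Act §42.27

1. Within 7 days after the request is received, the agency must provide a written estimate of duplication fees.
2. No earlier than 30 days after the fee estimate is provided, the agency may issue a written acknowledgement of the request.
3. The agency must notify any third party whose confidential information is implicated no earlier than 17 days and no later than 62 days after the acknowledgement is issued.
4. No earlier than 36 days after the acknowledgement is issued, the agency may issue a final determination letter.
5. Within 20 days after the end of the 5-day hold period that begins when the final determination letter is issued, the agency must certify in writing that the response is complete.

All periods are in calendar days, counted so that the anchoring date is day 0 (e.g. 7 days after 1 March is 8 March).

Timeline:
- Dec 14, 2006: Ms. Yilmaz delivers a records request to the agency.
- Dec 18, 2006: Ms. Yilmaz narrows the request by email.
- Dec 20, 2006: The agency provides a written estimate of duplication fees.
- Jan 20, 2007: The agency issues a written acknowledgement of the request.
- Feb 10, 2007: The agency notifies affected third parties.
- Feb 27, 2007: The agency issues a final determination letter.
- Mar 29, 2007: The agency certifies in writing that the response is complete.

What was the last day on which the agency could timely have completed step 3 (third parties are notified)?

Step 3 runs from Jan 20, 2007, when the acknowledgement is issued. The window is 17–62 days after Jan 20, 2007; it closes on Mar 23, 2007.

Mar 23, 2007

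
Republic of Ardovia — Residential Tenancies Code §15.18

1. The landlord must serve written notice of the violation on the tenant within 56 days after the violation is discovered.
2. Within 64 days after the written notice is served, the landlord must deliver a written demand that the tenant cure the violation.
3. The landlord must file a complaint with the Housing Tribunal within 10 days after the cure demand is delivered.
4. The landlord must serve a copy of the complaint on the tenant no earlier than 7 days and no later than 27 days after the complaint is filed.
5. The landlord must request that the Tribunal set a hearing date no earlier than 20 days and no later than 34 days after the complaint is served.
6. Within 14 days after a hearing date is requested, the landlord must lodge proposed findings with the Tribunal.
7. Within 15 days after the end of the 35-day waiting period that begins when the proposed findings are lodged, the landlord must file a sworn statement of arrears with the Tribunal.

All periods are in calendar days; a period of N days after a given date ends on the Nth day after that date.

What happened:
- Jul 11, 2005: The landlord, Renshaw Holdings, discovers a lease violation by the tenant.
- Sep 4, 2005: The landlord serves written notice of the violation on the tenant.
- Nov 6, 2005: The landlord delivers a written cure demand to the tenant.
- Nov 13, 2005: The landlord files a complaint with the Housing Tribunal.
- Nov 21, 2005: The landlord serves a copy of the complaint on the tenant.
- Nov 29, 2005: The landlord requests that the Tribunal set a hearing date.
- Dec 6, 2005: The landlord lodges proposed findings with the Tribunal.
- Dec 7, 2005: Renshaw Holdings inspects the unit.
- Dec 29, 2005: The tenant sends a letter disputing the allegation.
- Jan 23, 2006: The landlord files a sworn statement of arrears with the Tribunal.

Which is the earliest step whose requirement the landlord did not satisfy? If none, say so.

(1) due by Jul 11, 2005 + 56 days = Sep 5, 2005; Sep 4, 2005 is within that limit.
(2) due by Sep 4, 2005 + 64 days = Nov 7, 2005; completed Nov 6, 2005, before the deadline.
(3) due by Nov 6, 2005 + 10 days = Nov 16, 2005; completed Nov 13, 2005, before the deadline.
(4) the permitted window runs from Nov 13, 2005 + 7 = Nov 20, 2005 to Nov 13, 2005 + 27 = Dec 10, 2005; done Nov 21, 2005 — within the window.
(5) the permitted window runs from Nov 21, 2005 + 20 = Dec 11, 2005 to Nov 21, 2005 + 34 = Dec 25, 2005; Nov 29, 2005 is 12 days too early.
Later steps need not be reached.

Step 5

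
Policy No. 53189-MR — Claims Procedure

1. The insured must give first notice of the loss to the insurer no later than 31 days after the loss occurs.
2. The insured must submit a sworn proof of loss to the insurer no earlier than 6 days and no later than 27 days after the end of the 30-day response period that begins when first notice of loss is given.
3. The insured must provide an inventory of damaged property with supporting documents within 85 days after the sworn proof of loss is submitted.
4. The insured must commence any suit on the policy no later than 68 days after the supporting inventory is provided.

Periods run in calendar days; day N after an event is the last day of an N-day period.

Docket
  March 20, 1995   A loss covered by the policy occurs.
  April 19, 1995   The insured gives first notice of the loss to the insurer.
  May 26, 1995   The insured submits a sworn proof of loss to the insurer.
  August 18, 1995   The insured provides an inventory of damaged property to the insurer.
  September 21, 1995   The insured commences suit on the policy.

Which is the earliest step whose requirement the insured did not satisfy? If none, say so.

None — every step was satisfied

Step 1 — counting 31 days from March 20, 1995 (when the loss occurs) gives a deadline of April 20, 1995; April 19, 1995 is within that limit.
Step 2 — 6 and 27 days from May 19, 1995 (end of the 30-day response period, which began when first notice of loss is given on April 19, 1995) are May 25, 1995 and June 15, 1995 respectively; done May 26, 1995 — within the window.
Step 3 — counting 85 days from May 26, 1995 (when the sworn proof of loss is submitted) gives a deadline of August 19, 1995; August 18, 1995 is within that limit.
Step 4 — counting 68 days from August 18, 1995 (when the supporting inventory is provided) gives a deadline of October 25, 1995; done September 21, 1995 — timely.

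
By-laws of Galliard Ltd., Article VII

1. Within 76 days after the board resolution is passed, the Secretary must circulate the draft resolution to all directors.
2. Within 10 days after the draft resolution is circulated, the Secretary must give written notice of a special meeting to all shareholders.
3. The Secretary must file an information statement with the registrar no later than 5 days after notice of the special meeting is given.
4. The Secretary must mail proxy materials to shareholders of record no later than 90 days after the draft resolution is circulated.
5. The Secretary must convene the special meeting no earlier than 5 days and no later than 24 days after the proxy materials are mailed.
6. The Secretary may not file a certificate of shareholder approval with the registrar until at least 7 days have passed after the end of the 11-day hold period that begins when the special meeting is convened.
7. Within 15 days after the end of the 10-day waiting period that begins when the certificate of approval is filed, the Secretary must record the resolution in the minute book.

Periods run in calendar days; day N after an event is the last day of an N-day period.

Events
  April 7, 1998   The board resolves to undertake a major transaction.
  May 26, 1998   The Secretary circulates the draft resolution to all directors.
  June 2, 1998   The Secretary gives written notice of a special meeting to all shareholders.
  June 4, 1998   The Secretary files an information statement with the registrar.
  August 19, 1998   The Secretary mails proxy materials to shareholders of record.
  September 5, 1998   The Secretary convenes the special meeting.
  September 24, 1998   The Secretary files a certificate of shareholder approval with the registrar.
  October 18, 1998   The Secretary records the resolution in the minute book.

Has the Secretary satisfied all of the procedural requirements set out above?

(1) due by April 7, 1998 + 76 days = June 22, 1998; May 26, 1998 is within that limit.
(2) due by May 26, 1998 + 10 days = June 5, 1998; done June 2, 1998 — timely.
(3) due by June 2, 1998 + 5 days = June 7, 1998; done June 4, 1998 — timely.
(4) due by May 26, 1998 + 90 days = August 24, 1998; August 19, 1998 is within that limit.
(5) the permitted window runs from August 19, 1998 + 5 = August 24, 1998 to August 19, 1998 + 24 = September 12, 1998; done September 5, 1998, which is between those dates.
(6) permitted from September 16, 1998 + 7 days = September 23, 1998 onward; done September 24, 1998, after the minimum wait.
(7) due by October 4, 1998 + 15 days = October 19, 1998; October 18, 1998 is within that limit.

Yes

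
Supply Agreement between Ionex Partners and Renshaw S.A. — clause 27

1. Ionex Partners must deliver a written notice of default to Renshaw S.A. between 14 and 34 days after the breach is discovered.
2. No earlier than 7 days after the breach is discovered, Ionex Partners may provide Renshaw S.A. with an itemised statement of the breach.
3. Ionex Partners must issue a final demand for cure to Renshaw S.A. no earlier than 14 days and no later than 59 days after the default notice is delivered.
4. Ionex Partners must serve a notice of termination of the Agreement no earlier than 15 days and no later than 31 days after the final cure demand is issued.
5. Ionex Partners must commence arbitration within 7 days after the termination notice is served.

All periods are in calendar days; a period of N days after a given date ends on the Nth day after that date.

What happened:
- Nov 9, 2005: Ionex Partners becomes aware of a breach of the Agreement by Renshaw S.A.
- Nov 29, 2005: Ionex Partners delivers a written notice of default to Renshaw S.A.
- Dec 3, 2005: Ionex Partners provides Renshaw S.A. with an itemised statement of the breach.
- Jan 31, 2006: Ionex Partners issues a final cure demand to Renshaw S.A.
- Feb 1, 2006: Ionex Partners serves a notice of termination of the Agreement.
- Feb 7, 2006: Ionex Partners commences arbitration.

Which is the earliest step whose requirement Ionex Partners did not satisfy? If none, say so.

Step 3

Step 1: the window is 14–34 days after Nov 9, 2005 (when the breach is discovered), so Nov 23, 2005 through Dec 13, 2005; done Nov 29, 2005 — within the window.
Step 2: the earliest permitted date is 7 days after Nov 9, 2005 (when the breach is discovered), i.e. Nov 16, 2005; done Dec 3, 2005 — permitted.
Step 3: the window is 14–59 days after Nov 29, 2005 (when the default notice is delivered), so Dec 13, 2005 through Jan 27, 2006; Jan 31, 2006 is 4 days past the end of the window.
The analysis stops there.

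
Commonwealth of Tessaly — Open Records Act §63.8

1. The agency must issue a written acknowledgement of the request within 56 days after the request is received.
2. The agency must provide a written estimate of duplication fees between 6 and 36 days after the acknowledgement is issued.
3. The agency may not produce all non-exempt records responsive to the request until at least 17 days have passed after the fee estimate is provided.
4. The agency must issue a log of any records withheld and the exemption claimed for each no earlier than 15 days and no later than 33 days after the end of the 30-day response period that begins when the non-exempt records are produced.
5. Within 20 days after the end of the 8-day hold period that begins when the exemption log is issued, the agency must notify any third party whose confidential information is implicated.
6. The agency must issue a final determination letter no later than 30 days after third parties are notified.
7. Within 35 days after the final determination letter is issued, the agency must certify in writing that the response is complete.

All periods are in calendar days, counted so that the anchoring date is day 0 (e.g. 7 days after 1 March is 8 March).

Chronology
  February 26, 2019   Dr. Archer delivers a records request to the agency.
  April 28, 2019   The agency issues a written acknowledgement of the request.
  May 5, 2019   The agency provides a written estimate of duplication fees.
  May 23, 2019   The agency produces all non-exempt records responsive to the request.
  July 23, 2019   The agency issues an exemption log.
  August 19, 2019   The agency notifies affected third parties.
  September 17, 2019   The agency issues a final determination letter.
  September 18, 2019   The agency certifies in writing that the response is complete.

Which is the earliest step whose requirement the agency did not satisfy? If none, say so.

Step 1: 56 days after February 26, 2019 (when the request is received) is April 23, 2019; not done until April 28, 2019, 5 days after the deadline.
The analysis stops there.

Step 1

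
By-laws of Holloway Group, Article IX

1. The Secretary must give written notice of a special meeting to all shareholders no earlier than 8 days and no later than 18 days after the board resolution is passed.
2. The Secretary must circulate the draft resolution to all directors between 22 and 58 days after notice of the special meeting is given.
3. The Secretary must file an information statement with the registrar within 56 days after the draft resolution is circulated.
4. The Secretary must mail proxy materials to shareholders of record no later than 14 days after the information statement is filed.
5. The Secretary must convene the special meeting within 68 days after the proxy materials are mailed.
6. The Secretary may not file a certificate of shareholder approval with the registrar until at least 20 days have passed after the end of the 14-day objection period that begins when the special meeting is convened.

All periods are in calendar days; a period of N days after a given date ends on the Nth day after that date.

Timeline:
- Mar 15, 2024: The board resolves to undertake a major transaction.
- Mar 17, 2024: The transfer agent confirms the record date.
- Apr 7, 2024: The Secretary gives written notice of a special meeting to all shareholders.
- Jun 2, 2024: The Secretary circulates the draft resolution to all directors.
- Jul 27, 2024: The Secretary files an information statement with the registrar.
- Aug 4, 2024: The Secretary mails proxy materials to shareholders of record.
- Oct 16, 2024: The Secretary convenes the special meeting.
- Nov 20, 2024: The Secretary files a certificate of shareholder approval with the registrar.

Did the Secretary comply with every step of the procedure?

No

Step 1: the window is 8–18 days after Mar 15, 2024 (when the board resolution is passed), so Mar 23, 2024 through Apr 2, 2024; Apr 7, 2024 is 5 days past the end of the window.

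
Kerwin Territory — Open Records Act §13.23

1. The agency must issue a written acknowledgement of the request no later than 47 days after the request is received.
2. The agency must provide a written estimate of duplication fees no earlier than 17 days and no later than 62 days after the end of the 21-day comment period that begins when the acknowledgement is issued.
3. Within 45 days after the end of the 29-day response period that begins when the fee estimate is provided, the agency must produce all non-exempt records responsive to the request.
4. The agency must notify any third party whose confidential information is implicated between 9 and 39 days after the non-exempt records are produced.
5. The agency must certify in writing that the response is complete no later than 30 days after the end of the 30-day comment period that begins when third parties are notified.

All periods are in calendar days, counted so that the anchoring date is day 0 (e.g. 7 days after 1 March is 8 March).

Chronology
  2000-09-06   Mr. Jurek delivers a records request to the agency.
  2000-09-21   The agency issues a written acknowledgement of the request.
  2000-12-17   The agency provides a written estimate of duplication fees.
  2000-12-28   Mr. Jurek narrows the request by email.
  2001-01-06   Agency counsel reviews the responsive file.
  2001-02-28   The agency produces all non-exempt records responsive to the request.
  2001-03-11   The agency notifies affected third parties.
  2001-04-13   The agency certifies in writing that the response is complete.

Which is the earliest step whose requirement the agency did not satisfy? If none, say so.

Step 2

(1) due by 2000-09-06 + 47 days = 2000-10-23; 2000-09-21 is within that limit.
(2) the permitted window runs from 2000-10-12 + 17 = 2000-10-29 to 2000-10-12 + 62 = 2000-12-13; 2000-12-17 is 4 days past the end of the window.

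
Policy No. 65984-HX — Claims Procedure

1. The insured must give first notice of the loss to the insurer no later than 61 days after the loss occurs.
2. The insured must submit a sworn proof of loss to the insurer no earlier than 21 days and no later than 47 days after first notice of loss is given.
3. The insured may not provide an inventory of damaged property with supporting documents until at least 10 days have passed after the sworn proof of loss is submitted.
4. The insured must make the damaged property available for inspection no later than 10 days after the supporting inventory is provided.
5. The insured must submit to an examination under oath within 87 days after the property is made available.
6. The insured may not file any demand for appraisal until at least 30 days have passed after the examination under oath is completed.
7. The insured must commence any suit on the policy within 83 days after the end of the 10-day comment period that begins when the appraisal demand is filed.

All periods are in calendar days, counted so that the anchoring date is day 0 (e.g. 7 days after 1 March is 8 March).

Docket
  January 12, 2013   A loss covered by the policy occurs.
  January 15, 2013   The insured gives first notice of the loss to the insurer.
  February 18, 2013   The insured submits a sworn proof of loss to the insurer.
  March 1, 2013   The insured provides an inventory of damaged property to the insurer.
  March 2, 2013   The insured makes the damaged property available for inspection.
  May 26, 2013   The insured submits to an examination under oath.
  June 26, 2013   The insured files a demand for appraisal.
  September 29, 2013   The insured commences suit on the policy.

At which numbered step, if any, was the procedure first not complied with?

Step 7

(1) due by January 12, 2013 + 61 days = March 14, 2013; January 15, 2013 is within that limit.
(2) the permitted window runs from January 15, 2013 + 21 = February 5, 2013 to January 15, 2013 + 47 = March 3, 2013; done February 18, 2013 — within the window.
(3) permitted from February 18, 2013 + 10 days = February 28, 2013 onward; March 1, 2013 is on or after that date.
(4) due by March 1, 2013 + 10 days = March 11, 2013; done March 2, 2013 — timely.
(5) due by March 2, 2013 + 87 days = May 28, 2013; completed May 26, 2013, before the deadline.
(6) permitted from May 26, 2013 + 30 days = June 25, 2013 onward; done June 26, 2013 — permitted.
(7) due by July 6, 2013 + 83 days = September 27, 2013; not done until September 29, 2013, 2 days after the deadline.
The analysis stops there.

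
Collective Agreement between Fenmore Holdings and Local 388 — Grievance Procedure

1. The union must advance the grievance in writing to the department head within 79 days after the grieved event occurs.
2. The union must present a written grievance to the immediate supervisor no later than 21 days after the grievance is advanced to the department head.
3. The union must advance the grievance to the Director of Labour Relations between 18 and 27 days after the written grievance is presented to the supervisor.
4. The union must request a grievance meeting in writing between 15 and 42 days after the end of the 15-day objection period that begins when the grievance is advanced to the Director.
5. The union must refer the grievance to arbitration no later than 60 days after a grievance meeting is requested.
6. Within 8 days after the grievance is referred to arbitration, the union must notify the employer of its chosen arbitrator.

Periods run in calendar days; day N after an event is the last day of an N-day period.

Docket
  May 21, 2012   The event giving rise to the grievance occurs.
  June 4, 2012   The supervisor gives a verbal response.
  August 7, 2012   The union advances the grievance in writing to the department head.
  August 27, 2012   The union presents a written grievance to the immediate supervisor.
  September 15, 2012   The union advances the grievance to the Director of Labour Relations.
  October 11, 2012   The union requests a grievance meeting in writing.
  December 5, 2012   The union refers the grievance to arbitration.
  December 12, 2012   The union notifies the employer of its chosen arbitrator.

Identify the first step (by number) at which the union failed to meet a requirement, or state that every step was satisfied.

(1) due by May 21, 2012 + 79 days = August 8, 2012; August 7, 2012 is within that limit.
(2) due by August 7, 2012 + 21 days = August 28, 2012; completed August 27, 2012, before the deadline.
(3) the permitted window runs from August 27, 2012 + 18 = September 14, 2012 to August 27, 2012 + 27 = September 23, 2012; done September 15, 2012 — within the window.
(4) the permitted window runs from September 30, 2012 + 15 = October 15, 2012 to September 30, 2012 + 42 = November 11, 2012; October 11, 2012 is 4 days too early.

Step 4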